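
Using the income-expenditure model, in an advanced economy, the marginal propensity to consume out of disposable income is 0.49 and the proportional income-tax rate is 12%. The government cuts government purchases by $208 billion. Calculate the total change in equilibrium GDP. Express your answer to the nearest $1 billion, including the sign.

Spending multiplier = 1/(1 − c(1−t)) = 1/(1 − 0.49×0.88) = 1/0.5688 ≈ 1.758.
ΔY = k × ΔG = (−$208 billion) / 0.5688 ≈ −$366 billion.

−$366 billion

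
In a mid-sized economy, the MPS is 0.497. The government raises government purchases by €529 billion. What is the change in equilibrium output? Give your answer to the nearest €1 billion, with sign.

+€1,064 billion

MPC = 1 − MPS = 1 − 0.497 = 0.503.
Government-spending multiplier = 1/(1 − MPC) = 1/(1 − 0.503) = 1/0.497 ≈ 2.012.
ΔY = k × ΔG = (+€529 billion) / 0.497 ≈ +€1,064 billion.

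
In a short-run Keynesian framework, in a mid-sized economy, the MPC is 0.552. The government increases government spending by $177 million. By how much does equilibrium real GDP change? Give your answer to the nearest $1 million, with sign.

Expenditure multiplier = 1/(1 − MPC) = 1/(1 − 0.552) = 1/0.448 ≈ 2.232.
ΔY = k × ΔG = (+$177 million) / 0.448 ≈ +$395 million.

+$395 million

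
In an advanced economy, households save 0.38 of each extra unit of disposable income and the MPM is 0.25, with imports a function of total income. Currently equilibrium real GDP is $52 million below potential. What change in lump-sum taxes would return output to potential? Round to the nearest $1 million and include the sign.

MPC = 1 − MPS = 1 − 0.38 = 0.62.
Spending multiplier = 1/(1 − c + m) = 1/(1 − 0.62 + 0.25) = 1/0.63 ≈ 1.587.
Tax multiplier = −c·k = −0.62/0.63 ≈ −0.984. Need ΔY = +$52 million, so ΔT = ΔY/(−c·k) = −(+$52 million) × 0.63 / 0.62 ≈ −$53 million.
The government should cut lump-sum taxes by $53 million.

−$53 million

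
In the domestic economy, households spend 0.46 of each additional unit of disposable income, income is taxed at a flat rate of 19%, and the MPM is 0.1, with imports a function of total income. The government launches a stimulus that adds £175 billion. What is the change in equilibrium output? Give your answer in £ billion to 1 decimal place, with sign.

+£240.6 billion

Spending multiplier = 1/(1 − c(1−t) + m) = 1/(1 − 0.46×0.81 + 0.1) = 1/0.7274 ≈ 1.375.
ΔY = k × ΔG = (+£175 billion) / 0.7274 ≈ +£240.6 billion.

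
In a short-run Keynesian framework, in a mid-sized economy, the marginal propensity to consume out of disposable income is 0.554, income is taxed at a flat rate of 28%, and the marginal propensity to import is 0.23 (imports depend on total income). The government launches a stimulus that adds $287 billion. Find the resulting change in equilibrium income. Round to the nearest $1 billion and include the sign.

+$345 billion

Spending multiplier = 1/(1 − c(1−t) + m) = 1/(1 − 0.554×0.72 + 0.23) = 1/0.83112 ≈ 1.203.
ΔY = k × ΔG = (+$287 billion) / 0.83112 ≈ +$345 billion.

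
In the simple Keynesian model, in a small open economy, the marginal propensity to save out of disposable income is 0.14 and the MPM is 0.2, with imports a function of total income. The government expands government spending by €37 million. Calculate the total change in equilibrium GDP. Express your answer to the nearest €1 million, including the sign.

+€109 million

MPC = 1 − MPS = 1 − 0.14 = 0.86.
Spending multiplier = 1/(1 − c + m) = 1/(1 − 0.86 + 0.2) = 1/0.34 ≈ 2.941.
ΔY = k × ΔG = (+€37 million) / 0.34 ≈ +€109 million.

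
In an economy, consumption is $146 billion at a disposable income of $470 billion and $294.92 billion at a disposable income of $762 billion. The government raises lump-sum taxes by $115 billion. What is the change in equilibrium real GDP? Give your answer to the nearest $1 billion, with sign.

MPC = ΔC/ΔYd = (294.92 − 146)/(762 − 470) = 148.92/292 = 0.51.
A lump-sum tax change of +$115 billion shifts disposable income by −$115 billion; first-round consumption changes by −c × ΔT = −0.51 × (+$115 billion) = −$58.65 billion.
Expenditure multiplier = 1/(1 − MPC) = 1/(1 − 0.51) = 1/0.49 ≈ 2.041.
The tax multiplier is −c × k ≈ −1.041, so ΔY = k × (−c·ΔT) = (−$58.65 billion) / 0.49 ≈ −$120 billion.

−$120 billion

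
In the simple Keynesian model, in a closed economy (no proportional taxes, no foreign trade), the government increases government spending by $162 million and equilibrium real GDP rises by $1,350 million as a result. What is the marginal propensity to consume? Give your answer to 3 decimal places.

0.880

Implied spending multiplier k = ΔY/ΔG = 1,350/162 ≈ 8.3333.
Since k = 1/(1 − MPC), MPC = 1 − 1/k = 1 − ΔG/ΔY = 1 − 162/1,350 = 0.880.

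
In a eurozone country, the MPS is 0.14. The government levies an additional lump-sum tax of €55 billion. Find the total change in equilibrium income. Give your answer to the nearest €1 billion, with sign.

−€338 billion

MPC = 1 − MPS = 1 − 0.14 = 0.86.
A lump-sum tax change of +€55 billion shifts disposable income by −€55 billion; first-round consumption changes by −c × ΔT = −0.86 × (+€55 billion) = −€47.3 billion.
Expenditure multiplier = 1/(1 − MPC) = 1/(1 − 0.86) = 1/0.14 ≈ 7.143.
The tax multiplier is −c × k ≈ −6.143, so ΔY = k × (−c·ΔT) = (−€47.3 billion) / 0.14 ≈ −€338 billion.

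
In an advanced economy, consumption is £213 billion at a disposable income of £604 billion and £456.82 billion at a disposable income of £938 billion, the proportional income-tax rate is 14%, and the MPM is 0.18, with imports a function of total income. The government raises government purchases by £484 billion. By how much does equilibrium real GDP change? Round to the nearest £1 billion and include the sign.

MPC = ΔC/ΔYd = (456.82 − 213)/(938 − 604) = 243.82/334 = 0.73.
Spending multiplier = 1/(1 − c(1−t) + m) = 1/(1 − 0.73×0.86 + 0.18) = 1/0.5522 ≈ 1.811.
ΔY = k × ΔG = (+£484 billion) / 0.5522 ≈ +£876 billion.

+£876 billion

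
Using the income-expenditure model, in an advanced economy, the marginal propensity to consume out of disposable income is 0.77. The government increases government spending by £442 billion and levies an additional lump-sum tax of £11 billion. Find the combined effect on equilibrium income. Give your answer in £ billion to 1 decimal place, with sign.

Expenditure multiplier = 1/(1 − MPC) = 1/(1 − 0.77) = 1/0.23 ≈ 4.348.
ΔG contributes k·ΔG = (+£442 billion) / 0.23 ≈ +£1,921.7 billion.
ΔT of +£11 billion changes first-round spending by −c·ΔT = −£8.47 billion, contributing k·(−c·ΔT) = (−£8.47 billion) / 0.23 ≈ −£36.8 billion.
Net ΔY = k(ΔG − c·ΔT) = (+£433.53 billion) / 0.23 ≈ +£1,884.9 billion.

+£1,884.9 billion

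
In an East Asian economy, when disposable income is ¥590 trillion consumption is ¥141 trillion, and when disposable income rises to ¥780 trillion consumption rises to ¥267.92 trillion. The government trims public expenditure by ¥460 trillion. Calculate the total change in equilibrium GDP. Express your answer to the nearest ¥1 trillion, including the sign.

−¥1,386 trillion

MPC = ΔC/ΔYd = (267.92 − 141)/(780 − 590) = 126.92/190 = 0.668.
Government-spending multiplier = 1/(1 − MPC) = 1/(1 − 0.668) = 1/0.332 ≈ 3.012.
ΔY = k × ΔG = (−¥460 trillion) / 0.332 ≈ −¥1,386 trillion.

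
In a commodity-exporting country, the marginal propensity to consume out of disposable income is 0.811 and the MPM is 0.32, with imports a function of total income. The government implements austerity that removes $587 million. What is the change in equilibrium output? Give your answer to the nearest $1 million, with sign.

−$1,153 million

Spending multiplier = 1/(1 − c + m) = 1/(1 − 0.811 + 0.32) = 1/0.509 ≈ 1.965.
ΔY = k × ΔG = (−$587 million) / 0.509 ≈ −$1,153 million.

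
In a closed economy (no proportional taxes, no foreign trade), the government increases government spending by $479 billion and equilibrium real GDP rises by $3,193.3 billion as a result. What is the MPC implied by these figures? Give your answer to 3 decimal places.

0.850

Implied spending multiplier k = ΔY/ΔG = 3,193.3/479 ≈ 6.6666.
Since k = 1/(1 − MPC), MPC = 1 − 1/k = 1 − ΔG/ΔY = 1 − 479/3,193.3 ≈ 0.850.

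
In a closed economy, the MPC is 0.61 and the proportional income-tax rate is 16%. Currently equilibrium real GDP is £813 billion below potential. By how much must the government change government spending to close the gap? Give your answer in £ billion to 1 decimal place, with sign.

+£396.4 billion

Spending multiplier = 1/(1 − c(1−t)) = 1/(1 − 0.61×0.84) = 1/0.4876 ≈ 2.051.
Need ΔY = +£813 billion, so ΔG = ΔY/k = (+£813 billion) × 0.4876 ≈ +£396.4 billion.
The government should increase government spending by £396.4 billion.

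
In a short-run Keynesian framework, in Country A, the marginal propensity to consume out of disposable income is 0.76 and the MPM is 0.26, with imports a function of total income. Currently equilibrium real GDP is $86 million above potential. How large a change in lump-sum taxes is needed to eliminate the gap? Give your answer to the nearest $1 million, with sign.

+$57 million

Spending multiplier = 1/(1 − c + m) = 1/(1 − 0.76 + 0.26) = 1/0.5 = 2.
Tax multiplier = −c·k = −0.76/0.5 = −1.52. Need ΔY = −$86 million, so ΔT = ΔY/(−c·k) = −(−$86 million) × 0.5 / 0.76 ≈ +$57 million.
The government should raise lump-sum taxes by $57 million.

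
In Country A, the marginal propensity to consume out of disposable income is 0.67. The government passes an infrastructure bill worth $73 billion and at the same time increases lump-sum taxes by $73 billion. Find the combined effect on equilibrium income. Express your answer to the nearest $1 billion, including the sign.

+$73 billion

Expenditure multiplier = 1/(1 − MPC) = 1/(1 − 0.67) = 1/0.33 ≈ 3.03.
ΔG contributes k·ΔG = (+$73 billion) / 0.33 ≈ +$221.2 billion.
ΔT of +$73 billion changes first-round spending by −c·ΔT = −$48.91 billion, contributing k·(−c·ΔT) = (−$48.91 billion) / 0.33 ≈ −$148.2 billion.
With ΔG = ΔT and no other leakages, the balanced-budget multiplier is 1, so ΔY = ΔG = +$73 billion.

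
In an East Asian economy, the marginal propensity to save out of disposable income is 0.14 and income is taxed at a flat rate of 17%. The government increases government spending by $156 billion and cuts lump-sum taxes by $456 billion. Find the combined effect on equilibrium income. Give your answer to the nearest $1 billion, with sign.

+$1,915 billion

MPC = 1 − MPS = 1 − 0.14 = 0.86.
Expenditure multiplier = 1/(1 − c(1−t)) = 1/(1 − 0.86×0.83) = 1/0.2862 ≈ 3.494.
ΔG contributes k·ΔG = (+$156 billion) / 0.2862 ≈ +$545.1 billion.
ΔT of −$456 billion changes first-round spending by −c·ΔT = +$392.16 billion, contributing k·(−c·ΔT) = (+$392.16 billion) / 0.2862 ≈ +$1,370.2 billion.
Net ΔY = k(ΔG − c·ΔT) = (+$548.16 billion) / 0.2862 ≈ +$1,915 billion.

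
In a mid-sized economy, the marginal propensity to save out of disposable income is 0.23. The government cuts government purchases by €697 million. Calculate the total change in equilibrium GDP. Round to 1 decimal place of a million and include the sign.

−€3,030.4 million

MPC = 1 − MPS = 1 − 0.23 = 0.77.
Spending multiplier = 1/(1 − MPC) = 1/(1 − 0.77) = 1/0.23 ≈ 4.348.
ΔY = k × ΔG = (−€697 million) / 0.23 ≈ −€3,030.4 million.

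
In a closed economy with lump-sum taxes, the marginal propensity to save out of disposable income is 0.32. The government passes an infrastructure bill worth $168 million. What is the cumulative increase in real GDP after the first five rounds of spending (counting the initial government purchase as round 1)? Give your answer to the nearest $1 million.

$449 million

MPC = 1 − MPS = 1 − 0.32 = 0.68.
Round 1 adds ΔG = $168 million; each later round is MPC = 0.68 times the previous.
After 5 rounds: 168 + 114.24 + 77.6832 + 52.824576 + 35.92071168 = ΔG·(1 − c^5)/(1 − c) = 168 × (1 − 0.1453933568)/0.32 ≈ $449 million.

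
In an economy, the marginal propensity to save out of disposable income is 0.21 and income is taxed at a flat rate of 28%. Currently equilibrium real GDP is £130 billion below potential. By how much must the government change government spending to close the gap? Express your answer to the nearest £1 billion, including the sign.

+£56 billion

MPC = 1 − MPS = 1 − 0.21 = 0.79.
Spending multiplier = 1/(1 − c(1−t)) = 1/(1 − 0.79×0.72) = 1/0.4312 ≈ 2.319.
Need ΔY = +£130 billion, so ΔG = ΔY/k = (+£130 billion) × 0.4312 ≈ +£56 billion.
The government should increase government spending by £56 billion.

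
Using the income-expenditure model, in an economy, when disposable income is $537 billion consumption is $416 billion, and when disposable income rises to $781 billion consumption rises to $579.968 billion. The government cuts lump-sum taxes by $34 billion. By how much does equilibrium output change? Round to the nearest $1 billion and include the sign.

MPC = ΔC/ΔYd = (579.968 − 416)/(781 − 537) = 163.968/244 = 0.672.
A lump-sum tax change of −$34 billion shifts disposable income by +$34 billion; first-round consumption changes by −c × ΔT = −0.672 × (−$34 billion) = +$22.848 billion.
Expenditure multiplier = 1/(1 − MPC) = 1/(1 − 0.672) = 1/0.328 ≈ 3.049.
The tax multiplier is −c × k ≈ −2.049, so ΔY = k × (−c·ΔT) = (+$22.848 billion) / 0.328 ≈ +$70 billion.

+$70 billion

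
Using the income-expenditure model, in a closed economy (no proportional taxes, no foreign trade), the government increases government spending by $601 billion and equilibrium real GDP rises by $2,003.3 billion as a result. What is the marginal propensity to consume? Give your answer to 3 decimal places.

Implied spending multiplier k = ΔY/ΔG = 2,003.3/601 ≈ 3.3333.
Since k = 1/(1 − MPC), MPC = 1 − 1/k = 1 − ΔG/ΔY = 1 − 601/2,003.3 ≈ 0.700.

0.700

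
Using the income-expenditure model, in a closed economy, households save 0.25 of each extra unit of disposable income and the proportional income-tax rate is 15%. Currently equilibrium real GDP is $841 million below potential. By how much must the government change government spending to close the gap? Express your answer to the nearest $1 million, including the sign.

+$305 million

MPC = 1 − MPS = 1 − 0.25 = 0.75.
Spending multiplier = 1/(1 − c(1−t)) = 1/(1 − 0.75×0.85) = 1/0.3625 ≈ 2.759.
Need ΔY = +$841 million, so ΔG = ΔY/k = (+$841 million) × 0.3625 ≈ +$305 million.
The government should increase government spending by $305 million.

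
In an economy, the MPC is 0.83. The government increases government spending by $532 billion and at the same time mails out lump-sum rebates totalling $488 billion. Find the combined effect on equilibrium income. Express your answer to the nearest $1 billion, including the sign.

Expenditure multiplier = 1/(1 − MPC) = 1/(1 − 0.83) = 1/0.17 ≈ 5.882.
ΔG contributes k·ΔG = (+$532 billion) / 0.17 ≈ +$3,129.4 billion.
ΔT of −$488 billion changes first-round spending by −c·ΔT = +$405.04 billion, contributing k·(−c·ΔT) = (+$405.04 billion) / 0.17 ≈ +$2,382.6 billion.
Net ΔY = k(ΔG − c·ΔT) = (+$937.04 billion) / 0.17 = +$5,512 billion.

+$5,512 billion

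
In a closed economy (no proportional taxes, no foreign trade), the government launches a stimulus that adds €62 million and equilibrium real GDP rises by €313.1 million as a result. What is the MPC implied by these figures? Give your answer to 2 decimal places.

Implied spending multiplier k = ΔY/ΔG = 313.1/62 = 5.05.
Since k = 1/(1 − MPC), MPC = 1 − 1/k = 1 − ΔG/ΔY = 1 − 62/313.1 ≈ 0.80.

0.80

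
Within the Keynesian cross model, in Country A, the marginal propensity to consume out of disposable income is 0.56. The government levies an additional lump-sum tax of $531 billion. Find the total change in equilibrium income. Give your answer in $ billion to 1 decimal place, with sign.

−$675.8 billion

A lump-sum tax change of +$531 billion shifts disposable income by −$531 billion; first-round consumption changes by −c × ΔT = −0.56 × (+$531 billion) = −$297.36 billion.
Expenditure multiplier = 1/(1 − MPC) = 1/(1 − 0.56) = 1/0.44 ≈ 2.273.
The tax multiplier is −c × k ≈ −1.273, so ΔY = k × (−c·ΔT) = (−$297.36 billion) / 0.44 ≈ −$675.8 billion.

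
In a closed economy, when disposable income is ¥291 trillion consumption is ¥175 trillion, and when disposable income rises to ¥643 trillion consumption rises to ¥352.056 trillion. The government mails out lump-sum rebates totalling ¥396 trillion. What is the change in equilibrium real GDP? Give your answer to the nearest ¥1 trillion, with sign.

+¥401 trillion

MPC = ΔC/ΔYd = (352.056 − 175)/(643 − 291) = 177.056/352 = 0.503.
A lump-sum tax change of −¥396 trillion shifts disposable income by +¥396 trillion; first-round consumption changes by −c × ΔT = −0.503 × (−¥396 trillion) = +¥199.188 trillion.
Expenditure multiplier = 1/(1 − MPC) = 1/(1 − 0.503) = 1/0.497 ≈ 2.012.
The tax multiplier is −c × k ≈ −1.012, so ΔY = k × (−c·ΔT) = (+¥199.188 trillion) / 0.497 ≈ +¥401 trillion.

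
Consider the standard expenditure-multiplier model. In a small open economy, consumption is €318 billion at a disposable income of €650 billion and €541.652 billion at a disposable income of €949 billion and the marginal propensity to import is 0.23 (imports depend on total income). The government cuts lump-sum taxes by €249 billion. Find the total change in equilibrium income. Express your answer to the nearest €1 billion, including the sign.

+€386 billion

MPC = ΔC/ΔYd = (541.652 − 318)/(949 − 650) = 223.652/299 = 0.748.
A lump-sum tax change of −€249 billion shifts disposable income by +€249 billion; first-round consumption changes by −c × ΔT = −0.748 × (−€249 billion) = +€186.252 billion.
Expenditure multiplier = 1/(1 − c + m) = 1/(1 − 0.748 + 0.23) = 1/0.482 ≈ 2.075.
The tax multiplier is −c × k ≈ −1.552, so ΔY = k × (−c·ΔT) = (+€186.252 billion) / 0.482 ≈ +€386 billion.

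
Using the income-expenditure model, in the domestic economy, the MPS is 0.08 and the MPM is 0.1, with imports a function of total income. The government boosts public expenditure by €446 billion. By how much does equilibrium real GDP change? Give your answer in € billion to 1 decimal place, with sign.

MPC = 1 − MPS = 1 − 0.08 = 0.92.
Spending multiplier = 1/(1 − c + m) = 1/(1 − 0.92 + 0.1) = 1/0.18 ≈ 5.556.
ΔY = k × ΔG = (+€446 billion) / 0.18 ≈ +€2,477.8 billion.

+€2,477.8 billion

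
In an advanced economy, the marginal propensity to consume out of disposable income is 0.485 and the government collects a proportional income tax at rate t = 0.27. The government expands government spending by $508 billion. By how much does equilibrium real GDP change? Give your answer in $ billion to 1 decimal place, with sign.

+$786.4 billion

Expenditure multiplier = 1/(1 − c(1−t)) = 1/(1 − 0.485×0.73) = 1/0.64595 ≈ 1.548.
ΔY = k × ΔG = (+$508 billion) / 0.64595 ≈ +$786.4 billion.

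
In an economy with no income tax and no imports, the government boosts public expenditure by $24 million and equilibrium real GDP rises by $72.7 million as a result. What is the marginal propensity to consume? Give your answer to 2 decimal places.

Implied spending multiplier k = ΔY/ΔG = 72.7/24 ≈ 3.0292.
Since k = 1/(1 − MPC), MPC = 1 − 1/k = 1 − ΔG/ΔY = 1 − 24/72.7 ≈ 0.67.

0.67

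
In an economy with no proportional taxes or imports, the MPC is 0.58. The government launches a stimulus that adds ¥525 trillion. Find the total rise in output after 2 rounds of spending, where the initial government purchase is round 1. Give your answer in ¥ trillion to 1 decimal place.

Round 1 adds ΔG = ¥525 trillion; each later round is MPC = 0.58 times the previous.
After 2 rounds: 525 + 304.5 = ΔG·(1 − c^2)/(1 − c) = 525 × (1 − 0.3364)/0.42 = ¥829.5 trillion.

¥829.5 trillion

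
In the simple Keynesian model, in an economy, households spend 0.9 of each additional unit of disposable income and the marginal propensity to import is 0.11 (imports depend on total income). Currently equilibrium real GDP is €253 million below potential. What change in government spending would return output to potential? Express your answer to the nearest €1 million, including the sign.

+€53 million

Spending multiplier = 1/(1 − c + m) = 1/(1 − 0.9 + 0.11) = 1/0.21 ≈ 4.762.
Need ΔY = +€253 million, so ΔG = ΔY/k = (+€253 million) × 0.21 ≈ +€53 million.
The government should increase government spending by €53 million.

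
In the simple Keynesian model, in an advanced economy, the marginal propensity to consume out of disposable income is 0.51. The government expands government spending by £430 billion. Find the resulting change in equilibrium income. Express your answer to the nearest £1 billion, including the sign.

+£878 billion

Government-spending multiplier = 1/(1 − MPC) = 1/(1 − 0.51) = 1/0.49 ≈ 2.041.
ΔY = k × ΔG = (+£430 billion) / 0.49 ≈ +£878 billion.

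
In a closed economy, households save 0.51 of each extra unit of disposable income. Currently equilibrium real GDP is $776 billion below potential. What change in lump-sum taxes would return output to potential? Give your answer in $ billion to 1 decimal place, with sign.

−$807.7 billion

MPC = 1 − MPS = 1 − 0.51 = 0.49.
Spending multiplier = 1/(1 − MPC) = 1/(1 − 0.49) = 1/0.51 ≈ 1.961.
Tax multiplier = −c·k = −0.49/0.51 ≈ −0.961. Need ΔY = +$776 billion, so ΔT = ΔY/(−c·k) = −(+$776 billion) × 0.51 / 0.49 ≈ −$807.7 billion.
The government should cut lump-sum taxes by $807.7 billion.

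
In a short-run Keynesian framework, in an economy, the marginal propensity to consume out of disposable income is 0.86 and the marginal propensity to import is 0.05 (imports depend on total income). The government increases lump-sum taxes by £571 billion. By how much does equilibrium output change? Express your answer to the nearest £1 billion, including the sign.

A lump-sum tax change of +£571 billion shifts disposable income by −£571 billion; first-round consumption changes by −c × ΔT = −0.86 × (+£571 billion) = −£491.06 billion.
Expenditure multiplier = 1/(1 − c + m) = 1/(1 − 0.86 + 0.05) = 1/0.19 ≈ 5.263.
The tax multiplier is −c × k ≈ −4.526, so ΔY = k × (−c·ΔT) = (−£491.06 billion) / 0.19 ≈ −£2,585 billion.

−£2,585 billion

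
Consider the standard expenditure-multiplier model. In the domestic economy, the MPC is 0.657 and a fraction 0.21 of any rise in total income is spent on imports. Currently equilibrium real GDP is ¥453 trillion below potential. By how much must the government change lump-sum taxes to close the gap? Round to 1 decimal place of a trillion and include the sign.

−¥381.3 trillion

Spending multiplier = 1/(1 − c + m) = 1/(1 − 0.657 + 0.21) = 1/0.553 ≈ 1.808.
Tax multiplier = −c·k = −0.657/0.553 ≈ −1.188. Need ΔY = +¥453 trillion, so ΔT = ΔY/(−c·k) = −(+¥453 trillion) × 0.553 / 0.657 ≈ −¥381.3 trillion.
The government should cut lump-sum taxes by ¥381.3 trillion.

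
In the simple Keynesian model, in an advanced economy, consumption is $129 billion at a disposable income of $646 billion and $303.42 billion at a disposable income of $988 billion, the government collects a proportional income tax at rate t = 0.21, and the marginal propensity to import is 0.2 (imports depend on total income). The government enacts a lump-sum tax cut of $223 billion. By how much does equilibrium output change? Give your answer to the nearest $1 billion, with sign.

+$143 billion

MPC = ΔC/ΔYd = (303.42 − 129)/(988 − 646) = 174.42/342 = 0.51.
A lump-sum tax change of −$223 billion shifts disposable income by +$223 billion; first-round consumption changes by −c × ΔT = −0.51 × (−$223 billion) = +$113.73 billion.
Expenditure multiplier = 1/(1 − c(1−t) + m) = 1/(1 − 0.51×0.79 + 0.2) = 1/0.7971 ≈ 1.255.
The tax multiplier is −c × k ≈ −0.64, so ΔY = k × (−c·ΔT) = (+$113.73 billion) / 0.7971 ≈ +$143 billion.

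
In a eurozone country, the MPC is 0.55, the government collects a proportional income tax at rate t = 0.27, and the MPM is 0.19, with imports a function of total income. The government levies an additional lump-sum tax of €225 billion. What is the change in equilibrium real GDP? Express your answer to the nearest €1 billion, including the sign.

−€157 billion

A lump-sum tax change of +€225 billion shifts disposable income by −€225 billion; first-round consumption changes by −c × ΔT = −0.55 × (+€225 billion) = −€123.75 billion.
Expenditure multiplier = 1/(1 − c(1−t) + m) = 1/(1 − 0.55×0.73 + 0.19) = 1/0.7885 ≈ 1.268.
The tax multiplier is −c × k ≈ −0.698, so ΔY = k × (−c·ΔT) = (−€123.75 billion) / 0.7885 ≈ −€157 billion.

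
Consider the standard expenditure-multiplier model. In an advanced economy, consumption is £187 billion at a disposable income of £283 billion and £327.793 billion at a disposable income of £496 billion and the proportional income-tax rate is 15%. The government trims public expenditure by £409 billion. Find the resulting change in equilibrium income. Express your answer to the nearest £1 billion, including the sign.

−£933 billion

MPC = ΔC/ΔYd = (327.793 − 187)/(496 − 283) = 140.793/213 = 0.661.
Expenditure multiplier = 1/(1 − c(1−t)) = 1/(1 − 0.661×0.85) = 1/0.43815 ≈ 2.282.
ΔY = k × ΔG = (−£409 billion) / 0.43815 ≈ −£933 billion.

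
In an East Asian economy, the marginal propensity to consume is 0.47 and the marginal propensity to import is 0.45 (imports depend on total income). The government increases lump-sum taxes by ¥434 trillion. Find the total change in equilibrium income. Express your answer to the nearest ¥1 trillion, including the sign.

−¥208 trillion

A lump-sum tax change of +¥434 trillion shifts disposable income by −¥434 trillion; first-round consumption changes by −c × ΔT = −0.47 × (+¥434 trillion) = −¥203.98 trillion.
Expenditure multiplier = 1/(1 − c + m) = 1/(1 − 0.47 + 0.45) = 1/0.98 ≈ 1.02.
The tax multiplier is −c × k ≈ −0.48, so ΔY = k × (−c·ΔT) = (−¥203.98 trillion) / 0.98 ≈ −¥208 trillion.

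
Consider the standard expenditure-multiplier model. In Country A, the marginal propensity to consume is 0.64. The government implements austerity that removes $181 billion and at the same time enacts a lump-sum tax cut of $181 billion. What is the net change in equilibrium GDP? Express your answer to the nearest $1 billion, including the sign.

Expenditure multiplier = 1/(1 − MPC) = 1/(1 − 0.64) = 1/0.36 ≈ 2.778.
ΔG contributes k·ΔG = (−$181 billion) / 0.36 ≈ −$502.8 billion.
ΔT of −$181 billion changes first-round spending by −c·ΔT = +$115.84 billion, contributing k·(−c·ΔT) = (+$115.84 billion) / 0.36 ≈ +$321.8 billion.
With ΔG = ΔT and no other leakages, the balanced-budget multiplier is 1, so ΔY = ΔG = −$181 billion.

−$181 billion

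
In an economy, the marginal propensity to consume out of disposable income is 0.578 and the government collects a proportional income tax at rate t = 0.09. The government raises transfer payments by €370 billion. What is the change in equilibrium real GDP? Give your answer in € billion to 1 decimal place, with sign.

+€451.2 billion

The transfer change shifts disposable income by +€370 billion, so first-round consumption changes by c·ΔTR = 0.578 × (+€370 billion) = +€213.86 billion.
Expenditure multiplier = 1/(1 − c(1−t)) = 1/(1 − 0.578×0.91) = 1/0.47402 ≈ 2.11.
The transfer multiplier is c × k ≈ 1.219, so ΔY = k × (c·ΔTR) = (+€213.86 billion) / 0.47402 ≈ +€451.2 billion.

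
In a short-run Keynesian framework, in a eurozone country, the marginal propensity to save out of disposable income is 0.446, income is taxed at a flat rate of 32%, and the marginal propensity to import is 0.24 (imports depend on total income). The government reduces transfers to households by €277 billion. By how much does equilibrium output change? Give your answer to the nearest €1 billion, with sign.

MPC = 1 − MPS = 1 − 0.446 = 0.554.
The transfer change shifts disposable income by −€277 billion, so first-round consumption changes by c·ΔTR = 0.554 × (−€277 billion) = −€153.458 billion.
Expenditure multiplier = 1/(1 − c(1−t) + m) = 1/(1 − 0.554×0.68 + 0.24) = 1/0.86328 ≈ 1.158.
The transfer multiplier is c × k ≈ 0.642, so ΔY = k × (c·ΔTR) = (−€153.458 billion) / 0.86328 ≈ −€178 billion.

−€178 billion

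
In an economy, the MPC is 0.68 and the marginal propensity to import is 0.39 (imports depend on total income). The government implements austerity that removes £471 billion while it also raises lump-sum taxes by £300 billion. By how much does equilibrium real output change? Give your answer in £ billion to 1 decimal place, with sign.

−£950.7 billion

Expenditure multiplier = 1/(1 − c + m) = 1/(1 − 0.68 + 0.39) = 1/0.71 ≈ 1.408.
ΔG contributes k·ΔG = (−£471 billion) / 0.71 ≈ −£663.4 billion.
ΔT of +£300 billion changes first-round spending by −c·ΔT = −£204 billion, contributing k·(−c·ΔT) = (−£204 billion) / 0.71 ≈ −£287.3 billion.
Net ΔY = k(ΔG − c·ΔT) = (−£675 billion) / 0.71 ≈ −£950.7 billion.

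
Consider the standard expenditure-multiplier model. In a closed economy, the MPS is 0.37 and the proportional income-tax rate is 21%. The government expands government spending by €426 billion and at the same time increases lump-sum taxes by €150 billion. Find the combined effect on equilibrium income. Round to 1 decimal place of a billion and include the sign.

MPC = 1 − MPS = 1 − 0.37 = 0.63.
Expenditure multiplier = 1/(1 − c(1−t)) = 1/(1 − 0.63×0.79) = 1/0.5023 ≈ 1.991.
ΔG contributes k·ΔG = (+€426 billion) / 0.5023 ≈ +€848.1 billion.
ΔT of +€150 billion changes first-round spending by −c·ΔT = −€94.5 billion, contributing k·(−c·ΔT) = (−€94.5 billion) / 0.5023 ≈ −€188.1 billion.
Net ΔY = k(ΔG − c·ΔT) = (+€331.5 billion) / 0.5023 ≈ +€660 billion.

+€660.0 billion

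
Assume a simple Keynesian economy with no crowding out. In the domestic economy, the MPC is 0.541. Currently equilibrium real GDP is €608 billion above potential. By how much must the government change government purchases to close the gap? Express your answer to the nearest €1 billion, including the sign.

Spending multiplier = 1/(1 − MPC) = 1/(1 − 0.541) = 1/0.459 ≈ 2.179.
Need ΔY = −€608 billion, so ΔG = ΔY/k = (−€608 billion) × 0.459 ≈ −€279 billion.
The government should cut government purchases by €279 billion.

−€279 billion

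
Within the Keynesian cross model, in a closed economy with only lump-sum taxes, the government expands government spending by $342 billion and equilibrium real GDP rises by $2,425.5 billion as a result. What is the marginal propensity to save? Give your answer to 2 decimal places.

Implied spending multiplier k = ΔY/ΔG = 2,425.5/342 ≈ 7.0921.
Since k = 1/(1 − MPC), MPC = 1 − 1/k = 1 − ΔG/ΔY = 1 − 342/2,425.5 ≈ 0.86.
MPS = 1 − MPC = 0.14.

0.14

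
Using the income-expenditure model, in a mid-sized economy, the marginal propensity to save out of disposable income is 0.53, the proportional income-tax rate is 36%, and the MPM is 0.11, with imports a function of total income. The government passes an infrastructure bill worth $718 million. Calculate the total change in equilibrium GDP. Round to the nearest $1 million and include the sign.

+$887 million

MPC = 1 − MPS = 1 − 0.53 = 0.47.
Spending multiplier = 1/(1 − c(1−t) + m) = 1/(1 − 0.47×0.64 + 0.11) = 1/0.8092 ≈ 1.236.
ΔY = k × ΔG = (+$718 million) / 0.8092 ≈ +$887 million.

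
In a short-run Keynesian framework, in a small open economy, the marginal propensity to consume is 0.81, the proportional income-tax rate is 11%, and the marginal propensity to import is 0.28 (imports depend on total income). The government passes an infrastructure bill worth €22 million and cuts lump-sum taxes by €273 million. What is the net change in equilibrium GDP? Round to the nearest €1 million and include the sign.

+€435 million

Expenditure multiplier = 1/(1 − c(1−t) + m) = 1/(1 − 0.81×0.89 + 0.28) = 1/0.5591 ≈ 1.789.
ΔG contributes k·ΔG = (+€22 million) / 0.5591 ≈ +€39.3 million.
ΔT of −€273 million changes first-round spending by −c·ΔT = +€221.13 million, contributing k·(−c·ΔT) = (+€221.13 million) / 0.5591 ≈ +€395.5 million.
Net ΔY = k(ΔG − c·ΔT) = (+€243.13 million) / 0.5591 ≈ +€435 million.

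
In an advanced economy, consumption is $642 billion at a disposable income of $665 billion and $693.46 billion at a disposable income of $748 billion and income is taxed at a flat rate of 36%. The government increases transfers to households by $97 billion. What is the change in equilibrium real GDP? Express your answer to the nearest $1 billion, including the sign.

MPC = ΔC/ΔYd = (693.46 − 642)/(748 − 665) = 51.46/83 = 0.62.
The transfer change shifts disposable income by +$97 billion, so first-round consumption changes by c·ΔTR = 0.62 × (+$97 billion) = +$60.14 billion.
Expenditure multiplier = 1/(1 − c(1−t)) = 1/(1 − 0.62×0.64) = 1/0.6032 ≈ 1.658.
The transfer multiplier is c × k ≈ 1.028, so ΔY = k × (c·ΔTR) = (+$60.14 billion) / 0.6032 ≈ +$100 billion.

+$100 billion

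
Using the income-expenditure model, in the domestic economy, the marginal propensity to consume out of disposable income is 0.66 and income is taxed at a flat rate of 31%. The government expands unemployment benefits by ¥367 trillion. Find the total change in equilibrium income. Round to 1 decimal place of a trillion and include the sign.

+¥444.8 trillion

The transfer change shifts disposable income by +¥367 trillion, so first-round consumption changes by c·ΔTR = 0.66 × (+¥367 trillion) = +¥242.22 trillion.
Expenditure multiplier = 1/(1 − c(1−t)) = 1/(1 − 0.66×0.69) = 1/0.5446 ≈ 1.836.
The transfer multiplier is c × k ≈ 1.212, so ΔY = k × (c·ΔTR) = (+¥242.22 trillion) / 0.5446 ≈ +¥444.8 trillion.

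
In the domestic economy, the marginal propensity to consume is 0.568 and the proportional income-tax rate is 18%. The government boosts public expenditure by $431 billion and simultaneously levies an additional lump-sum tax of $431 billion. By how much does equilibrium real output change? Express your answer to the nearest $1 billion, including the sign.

+$349 billion

Expenditure multiplier = 1/(1 − c(1−t)) = 1/(1 − 0.568×0.82) = 1/0.53424 ≈ 1.872.
ΔG contributes k·ΔG = (+$431 billion) / 0.53424 ≈ +$806.8 billion.
ΔT of +$431 billion changes first-round spending by −c·ΔT = −$244.808 billion, contributing k·(−c·ΔT) = (−$244.808 billion) / 0.53424 ≈ −$458.2 billion.
Net ΔY = k(ΔG − c·ΔT) = (+$186.192 billion) / 0.53424 ≈ +$349 billion.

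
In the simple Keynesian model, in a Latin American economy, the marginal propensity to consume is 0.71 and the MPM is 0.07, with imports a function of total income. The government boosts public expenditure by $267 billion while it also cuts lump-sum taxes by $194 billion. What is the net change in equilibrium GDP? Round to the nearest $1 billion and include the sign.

+$1,124 billion

Expenditure multiplier = 1/(1 − c + m) = 1/(1 − 0.71 + 0.07) = 1/0.36 ≈ 2.778.
ΔG contributes k·ΔG = (+$267 billion) / 0.36 ≈ +$741.7 billion.
ΔT of −$194 billion changes first-round spending by −c·ΔT = +$137.74 billion, contributing k·(−c·ΔT) = (+$137.74 billion) / 0.36 ≈ +$382.6 billion.
Net ΔY = k(ΔG − c·ΔT) = (+$404.74 billion) / 0.36 ≈ +$1,124 billion.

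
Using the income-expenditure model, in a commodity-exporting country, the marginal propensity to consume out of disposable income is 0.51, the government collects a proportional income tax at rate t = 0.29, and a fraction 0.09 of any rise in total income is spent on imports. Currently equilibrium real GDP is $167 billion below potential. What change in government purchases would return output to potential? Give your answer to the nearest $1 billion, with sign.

+$122 billion

Spending multiplier = 1/(1 − c(1−t) + m) = 1/(1 − 0.51×0.71 + 0.09) = 1/0.7279 ≈ 1.374.
Need ΔY = +$167 billion, so ΔG = ΔY/k = (+$167 billion) × 0.7279 ≈ +$122 billion.
The government should increase government purchases by $122 billion.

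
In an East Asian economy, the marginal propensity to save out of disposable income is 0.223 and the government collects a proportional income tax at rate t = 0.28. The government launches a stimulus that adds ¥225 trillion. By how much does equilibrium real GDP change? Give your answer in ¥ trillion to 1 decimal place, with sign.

+¥510.7 trillion

MPC = 1 − MPS = 1 − 0.223 = 0.777.
Spending multiplier = 1/(1 − c(1−t)) = 1/(1 − 0.777×0.72) = 1/0.44056 ≈ 2.27.
ΔY = k × ΔG = (+¥225 trillion) / 0.44056 ≈ +¥510.7 trillion.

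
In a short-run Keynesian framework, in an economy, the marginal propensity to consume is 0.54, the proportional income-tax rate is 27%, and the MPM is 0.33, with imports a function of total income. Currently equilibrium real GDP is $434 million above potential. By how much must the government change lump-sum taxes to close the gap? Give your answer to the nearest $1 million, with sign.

+$752 million

Spending multiplier = 1/(1 − c(1−t) + m) = 1/(1 − 0.54×0.73 + 0.33) = 1/0.9358 ≈ 1.069.
Tax multiplier = −c·k = −0.54/0.9358 ≈ −0.577. Need ΔY = −$434 million, so ΔT = ΔY/(−c·k) = −(−$434 million) × 0.9358 / 0.54 ≈ +$752 million.
The government should raise lump-sum taxes by $752 million.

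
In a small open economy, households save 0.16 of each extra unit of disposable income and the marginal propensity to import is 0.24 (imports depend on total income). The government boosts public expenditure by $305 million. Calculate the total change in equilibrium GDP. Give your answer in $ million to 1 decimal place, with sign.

+$762.5 million

MPC = 1 − MPS = 1 − 0.16 = 0.84.
Government-spending multiplier = 1/(1 − c + m) = 1/(1 − 0.84 + 0.24) = 1/0.4 = 2.5.
ΔY = k × ΔG = (+$305 million) / 0.4 = +$762.5 million.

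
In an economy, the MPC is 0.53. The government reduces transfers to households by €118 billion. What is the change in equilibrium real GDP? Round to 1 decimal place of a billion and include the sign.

−€133.1 billion

The transfer change shifts disposable income by −€118 billion, so first-round consumption changes by c·ΔTR = 0.53 × (−€118 billion) = −€62.54 billion.
Expenditure multiplier = 1/(1 − MPC) = 1/(1 − 0.53) = 1/0.47 ≈ 2.128.
The transfer multiplier is c × k ≈ 1.128, so ΔY = k × (c·ΔTR) = (−€62.54 billion) / 0.47 ≈ −€133.1 billion.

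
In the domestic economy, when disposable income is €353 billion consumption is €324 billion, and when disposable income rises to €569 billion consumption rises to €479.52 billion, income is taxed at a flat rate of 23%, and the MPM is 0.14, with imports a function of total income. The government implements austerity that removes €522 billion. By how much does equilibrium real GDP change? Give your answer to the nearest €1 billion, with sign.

MPC = ΔC/ΔYd = (479.52 − 324)/(569 − 353) = 155.52/216 = 0.72.
Spending multiplier = 1/(1 − c(1−t) + m) = 1/(1 − 0.72×0.77 + 0.14) = 1/0.5856 ≈ 1.708.
ΔY = k × ΔG = (−€522 billion) / 0.5856 ≈ −€891 billion.

−€891 billion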